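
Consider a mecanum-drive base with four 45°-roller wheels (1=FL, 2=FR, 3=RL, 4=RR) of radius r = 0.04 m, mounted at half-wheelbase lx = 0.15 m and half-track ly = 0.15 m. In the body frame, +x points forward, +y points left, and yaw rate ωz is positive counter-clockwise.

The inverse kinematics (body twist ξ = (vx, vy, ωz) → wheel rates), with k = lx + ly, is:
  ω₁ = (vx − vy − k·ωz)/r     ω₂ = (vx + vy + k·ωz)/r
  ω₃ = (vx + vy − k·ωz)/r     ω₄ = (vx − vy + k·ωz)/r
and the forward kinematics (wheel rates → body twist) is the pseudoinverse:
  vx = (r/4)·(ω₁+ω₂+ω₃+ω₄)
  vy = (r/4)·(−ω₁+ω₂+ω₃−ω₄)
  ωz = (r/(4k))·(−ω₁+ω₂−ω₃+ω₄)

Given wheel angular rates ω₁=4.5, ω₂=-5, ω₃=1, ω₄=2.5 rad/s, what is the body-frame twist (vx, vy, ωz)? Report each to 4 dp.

k = lx + ly = 0.15 + 0.15 = 0.3000
ω₁+ω₂+ω₃+ω₄ = 3.0000  →  vx = (0.04/4)·3.0000 = 0.0300
−ω₁+ω₂+ω₃−ω₄ = -11.0000  →  vy = (0.04/4)·-11.0000 = -0.1100
−ω₁+ω₂−ω₃+ω₄ = -8.0000  →  ωz = (0.04/1.2000)·-8.0000 = -0.2667

(0.0300, -0.1100, -0.2667)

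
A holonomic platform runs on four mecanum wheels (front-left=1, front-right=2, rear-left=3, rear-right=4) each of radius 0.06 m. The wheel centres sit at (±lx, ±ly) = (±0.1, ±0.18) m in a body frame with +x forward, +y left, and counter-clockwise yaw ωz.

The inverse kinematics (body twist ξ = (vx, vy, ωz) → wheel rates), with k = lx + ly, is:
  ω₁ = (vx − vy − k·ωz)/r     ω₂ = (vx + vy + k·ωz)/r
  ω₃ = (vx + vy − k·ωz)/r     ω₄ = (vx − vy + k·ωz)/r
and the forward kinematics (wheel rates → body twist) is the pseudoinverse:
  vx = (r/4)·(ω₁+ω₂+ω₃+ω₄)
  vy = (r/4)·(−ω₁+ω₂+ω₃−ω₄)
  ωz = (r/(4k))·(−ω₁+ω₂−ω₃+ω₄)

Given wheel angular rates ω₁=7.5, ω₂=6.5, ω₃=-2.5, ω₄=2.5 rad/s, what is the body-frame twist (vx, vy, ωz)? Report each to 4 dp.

k = lx + ly = 0.1 + 0.18 = 0.2800
ω₁+ω₂+ω₃+ω₄ = 14.0000  →  vx = (0.06/4)·14.0000 = 0.2100
−ω₁+ω₂+ω₃−ω₄ = -6.0000  →  vy = (0.06/4)·-6.0000 = -0.0900
−ω₁+ω₂−ω₃+ω₄ = 4.0000  →  ωz = (0.06/1.1200)·4.0000 = 0.2143

(0.2100, -0.0900, 0.2143)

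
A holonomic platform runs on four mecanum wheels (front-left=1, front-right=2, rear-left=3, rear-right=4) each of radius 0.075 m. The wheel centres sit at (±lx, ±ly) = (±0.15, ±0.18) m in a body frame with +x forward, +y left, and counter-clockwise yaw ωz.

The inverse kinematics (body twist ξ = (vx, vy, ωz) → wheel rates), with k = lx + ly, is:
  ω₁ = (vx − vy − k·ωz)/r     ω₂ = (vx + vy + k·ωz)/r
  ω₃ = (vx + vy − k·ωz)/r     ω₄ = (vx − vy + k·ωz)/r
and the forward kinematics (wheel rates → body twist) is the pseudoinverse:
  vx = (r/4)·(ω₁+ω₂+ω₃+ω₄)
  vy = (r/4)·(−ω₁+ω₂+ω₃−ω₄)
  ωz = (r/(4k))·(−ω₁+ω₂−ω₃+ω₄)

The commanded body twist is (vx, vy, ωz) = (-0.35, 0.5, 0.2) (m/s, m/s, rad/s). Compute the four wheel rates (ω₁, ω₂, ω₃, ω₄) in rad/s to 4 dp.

(-12.2133, 2.8800, 1.1200, -10.4533)

k = lx + ly = 0.15 + 0.18 = 0.3300;  k·ωz = 0.3300·0.2 = 0.0660
ω₁ (FL) = (vx − vy − k·ωz)/r = -0.9160/0.075 = -12.2133
ω₂ (FR) = (vx + vy + k·ωz)/r = 0.2160/0.075 = 2.8800
ω₃ (RL) = (vx + vy − k·ωz)/r = 0.0840/0.075 = 1.1200
ω₄ (RR) = (vx − vy + k·ωz)/r = -0.7840/0.075 = -10.4533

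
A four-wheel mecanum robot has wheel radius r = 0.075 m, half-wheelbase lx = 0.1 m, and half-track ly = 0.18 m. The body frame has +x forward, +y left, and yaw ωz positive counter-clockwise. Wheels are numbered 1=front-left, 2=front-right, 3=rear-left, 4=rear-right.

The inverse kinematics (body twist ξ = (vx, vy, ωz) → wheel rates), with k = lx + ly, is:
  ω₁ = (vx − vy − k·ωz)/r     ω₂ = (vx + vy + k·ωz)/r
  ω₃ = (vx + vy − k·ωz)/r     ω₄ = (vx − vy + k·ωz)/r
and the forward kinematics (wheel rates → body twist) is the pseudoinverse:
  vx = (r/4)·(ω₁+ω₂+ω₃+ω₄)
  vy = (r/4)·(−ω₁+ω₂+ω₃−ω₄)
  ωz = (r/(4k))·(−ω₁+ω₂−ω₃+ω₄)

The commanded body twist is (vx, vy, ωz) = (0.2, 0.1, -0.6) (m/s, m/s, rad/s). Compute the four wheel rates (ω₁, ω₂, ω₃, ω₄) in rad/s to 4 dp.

(3.5733, 1.7600, 6.2400, -0.9067)

k = lx + ly = 0.1 + 0.18 = 0.2800;  k·ωz = 0.2800·-0.6 = -0.1680
ω₁ (FL) = (vx − vy − k·ωz)/r = 0.2680/0.075 = 3.5733
ω₂ (FR) = (vx + vy + k·ωz)/r = 0.1320/0.075 = 1.7600
ω₃ (RL) = (vx + vy − k·ωz)/r = 0.4680/0.075 = 6.2400
ω₄ (RR) = (vx − vy + k·ωz)/r = -0.0680/0.075 = -0.9067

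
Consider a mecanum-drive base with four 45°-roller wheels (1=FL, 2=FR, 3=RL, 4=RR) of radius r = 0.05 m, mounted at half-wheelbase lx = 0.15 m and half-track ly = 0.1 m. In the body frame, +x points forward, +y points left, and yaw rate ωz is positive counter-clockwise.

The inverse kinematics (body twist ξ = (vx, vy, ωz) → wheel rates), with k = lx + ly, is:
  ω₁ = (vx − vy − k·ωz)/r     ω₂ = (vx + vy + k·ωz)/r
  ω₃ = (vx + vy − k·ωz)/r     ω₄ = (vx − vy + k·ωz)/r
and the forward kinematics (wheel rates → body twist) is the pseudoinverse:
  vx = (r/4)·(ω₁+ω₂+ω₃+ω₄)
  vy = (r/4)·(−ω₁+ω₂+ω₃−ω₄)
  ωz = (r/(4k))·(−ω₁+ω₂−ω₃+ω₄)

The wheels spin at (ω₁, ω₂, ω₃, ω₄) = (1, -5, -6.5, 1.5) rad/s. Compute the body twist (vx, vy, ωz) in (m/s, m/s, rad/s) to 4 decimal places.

(-0.1125, -0.1750, 0.1000)

k = lx + ly = 0.15 + 0.1 = 0.2500
ω₁+ω₂+ω₃+ω₄ = -9.0000  →  vx = (0.05/4)·-9.0000 = -0.1125
−ω₁+ω₂+ω₃−ω₄ = -14.0000  →  vy = (0.05/4)·-14.0000 = -0.1750
−ω₁+ω₂−ω₃+ω₄ = 2.0000  →  ωz = (0.05/1.0000)·2.0000 = 0.1000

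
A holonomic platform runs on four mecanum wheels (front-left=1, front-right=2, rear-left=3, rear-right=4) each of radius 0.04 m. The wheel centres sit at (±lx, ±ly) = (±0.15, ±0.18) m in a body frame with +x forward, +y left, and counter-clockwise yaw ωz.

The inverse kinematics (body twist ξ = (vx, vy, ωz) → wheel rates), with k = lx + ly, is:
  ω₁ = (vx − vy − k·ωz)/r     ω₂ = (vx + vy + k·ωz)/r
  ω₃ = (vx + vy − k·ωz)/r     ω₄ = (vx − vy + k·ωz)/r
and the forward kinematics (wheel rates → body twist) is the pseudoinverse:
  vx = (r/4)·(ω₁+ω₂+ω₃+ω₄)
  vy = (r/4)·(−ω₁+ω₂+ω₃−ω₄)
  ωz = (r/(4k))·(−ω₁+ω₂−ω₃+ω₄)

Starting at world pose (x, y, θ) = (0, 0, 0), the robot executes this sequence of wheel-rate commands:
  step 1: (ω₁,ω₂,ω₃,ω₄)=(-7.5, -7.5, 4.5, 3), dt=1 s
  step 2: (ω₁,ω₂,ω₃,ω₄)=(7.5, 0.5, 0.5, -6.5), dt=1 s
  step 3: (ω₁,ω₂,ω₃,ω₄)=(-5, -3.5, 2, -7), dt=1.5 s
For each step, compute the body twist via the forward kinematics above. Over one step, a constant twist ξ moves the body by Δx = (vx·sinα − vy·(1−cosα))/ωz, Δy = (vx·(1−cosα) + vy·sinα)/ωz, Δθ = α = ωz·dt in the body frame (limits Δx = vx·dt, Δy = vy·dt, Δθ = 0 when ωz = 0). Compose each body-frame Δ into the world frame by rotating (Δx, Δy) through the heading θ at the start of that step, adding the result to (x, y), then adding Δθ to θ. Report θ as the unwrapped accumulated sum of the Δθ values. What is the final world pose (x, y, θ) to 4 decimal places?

step 1: ξ=(vx,vy,ωz)=(-0.0750, 0.0150, -0.0455), dt=1.0 → body Δ=(-0.0746, 0.0167, -0.0455) → world pose (-0.0746, 0.0167, -0.0455)
step 2: ξ=(vx,vy,ωz)=(0.0200, 0.0000, -0.4242), dt=1.0 → body Δ=(0.0194, -0.0042, -0.4242) → world pose (-0.0554, 0.0116, -0.4697)
step 3: ξ=(vx,vy,ωz)=(-0.1350, 0.1050, -0.2273), dt=1.5 → body Δ=(-0.1720, 0.1887, -0.3409) → world pose (-0.1234, 0.2577, -0.8106)

(-0.1234, 0.2577, -0.8106)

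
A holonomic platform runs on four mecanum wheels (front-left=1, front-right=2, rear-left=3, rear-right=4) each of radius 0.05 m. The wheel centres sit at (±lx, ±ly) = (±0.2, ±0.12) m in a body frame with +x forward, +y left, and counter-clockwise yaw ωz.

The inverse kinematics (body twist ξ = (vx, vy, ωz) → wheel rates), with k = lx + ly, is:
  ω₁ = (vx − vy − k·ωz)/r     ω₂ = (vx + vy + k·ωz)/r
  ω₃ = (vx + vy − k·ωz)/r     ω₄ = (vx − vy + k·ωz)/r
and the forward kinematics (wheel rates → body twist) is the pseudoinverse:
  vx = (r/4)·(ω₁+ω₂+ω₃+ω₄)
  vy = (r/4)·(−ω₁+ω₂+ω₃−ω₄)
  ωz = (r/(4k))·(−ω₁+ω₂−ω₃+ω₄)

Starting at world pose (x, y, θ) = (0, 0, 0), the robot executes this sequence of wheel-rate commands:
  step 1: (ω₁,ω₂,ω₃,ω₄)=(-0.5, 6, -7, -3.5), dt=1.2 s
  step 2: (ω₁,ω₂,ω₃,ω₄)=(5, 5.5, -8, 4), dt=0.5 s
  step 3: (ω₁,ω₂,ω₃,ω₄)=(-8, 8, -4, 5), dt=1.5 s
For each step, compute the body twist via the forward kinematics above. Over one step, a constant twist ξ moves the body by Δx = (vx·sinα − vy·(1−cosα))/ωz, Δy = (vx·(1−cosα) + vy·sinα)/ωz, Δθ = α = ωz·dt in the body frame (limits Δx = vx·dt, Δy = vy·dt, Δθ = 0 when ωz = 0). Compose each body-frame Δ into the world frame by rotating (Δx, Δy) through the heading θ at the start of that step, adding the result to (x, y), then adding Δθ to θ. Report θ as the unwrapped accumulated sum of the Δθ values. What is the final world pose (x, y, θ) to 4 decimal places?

step 1: ξ=(vx,vy,ωz)=(-0.0625, 0.0375, 0.3906), dt=1.2 → body Δ=(-0.0826, 0.0261, 0.4688) → world pose (-0.0826, 0.0261, 0.4688)
step 2: ξ=(vx,vy,ωz)=(0.0813, -0.1437, 0.4883), dt=0.5 → body Δ=(0.0490, -0.0662, 0.2441) → world pose (-0.0090, -0.0109, 0.7129)
step 3: ξ=(vx,vy,ωz)=(0.0125, 0.0875, 0.9766), dt=1.5 → body Δ=(-0.0674, 0.1005, 1.4648) → world pose (-0.1258, 0.0211, 2.1777)

(-0.1258, 0.0211, 2.1777)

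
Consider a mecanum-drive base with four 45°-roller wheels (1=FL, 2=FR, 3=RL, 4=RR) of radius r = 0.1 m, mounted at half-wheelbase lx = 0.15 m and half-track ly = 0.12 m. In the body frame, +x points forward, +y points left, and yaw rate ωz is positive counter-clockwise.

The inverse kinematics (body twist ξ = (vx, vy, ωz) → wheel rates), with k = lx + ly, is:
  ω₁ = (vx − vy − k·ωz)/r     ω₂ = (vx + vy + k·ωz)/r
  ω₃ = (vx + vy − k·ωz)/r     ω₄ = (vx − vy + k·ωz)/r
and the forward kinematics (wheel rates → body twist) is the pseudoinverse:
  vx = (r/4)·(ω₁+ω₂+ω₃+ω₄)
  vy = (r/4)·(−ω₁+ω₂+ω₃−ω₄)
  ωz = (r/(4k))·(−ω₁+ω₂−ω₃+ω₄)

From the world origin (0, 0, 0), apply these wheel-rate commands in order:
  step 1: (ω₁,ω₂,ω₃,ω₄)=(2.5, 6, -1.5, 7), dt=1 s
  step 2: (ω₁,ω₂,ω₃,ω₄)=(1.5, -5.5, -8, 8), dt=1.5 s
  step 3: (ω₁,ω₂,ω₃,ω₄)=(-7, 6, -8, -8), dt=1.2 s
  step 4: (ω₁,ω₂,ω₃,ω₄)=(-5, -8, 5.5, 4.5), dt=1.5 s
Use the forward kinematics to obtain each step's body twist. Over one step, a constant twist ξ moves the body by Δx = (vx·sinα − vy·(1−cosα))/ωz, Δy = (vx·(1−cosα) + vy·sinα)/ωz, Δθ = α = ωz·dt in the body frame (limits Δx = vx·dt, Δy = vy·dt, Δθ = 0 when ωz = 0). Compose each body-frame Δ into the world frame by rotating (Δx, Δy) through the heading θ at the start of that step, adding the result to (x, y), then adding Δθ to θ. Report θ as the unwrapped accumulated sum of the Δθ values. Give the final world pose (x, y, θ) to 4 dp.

step 1: ξ=(vx,vy,ωz)=(0.3500, -0.1250, 1.1111), dt=1.0 → body Δ=(0.3449, 0.0744, 1.1111) → world pose (0.3449, 0.0744, 1.1111)
step 2: ξ=(vx,vy,ωz)=(-0.1000, -0.5750, 0.8333), dt=1.5 → body Δ=(0.3585, -0.7370, 1.2500) → world pose (1.1644, 0.0688, 2.3611)
step 3: ξ=(vx,vy,ωz)=(-0.4250, 0.3250, 1.2037), dt=1.2 → body Δ=(-0.5862, -0.0407, 1.4444) → world pose (1.6097, -0.3148, 3.8056)
step 4: ξ=(vx,vy,ωz)=(-0.0750, -0.0500, -0.3704), dt=1.5 → body Δ=(-0.1271, -0.0407, -0.5556) → world pose (1.6846, -0.2043, 3.2500)

(1.6846, -0.2043, 3.2500)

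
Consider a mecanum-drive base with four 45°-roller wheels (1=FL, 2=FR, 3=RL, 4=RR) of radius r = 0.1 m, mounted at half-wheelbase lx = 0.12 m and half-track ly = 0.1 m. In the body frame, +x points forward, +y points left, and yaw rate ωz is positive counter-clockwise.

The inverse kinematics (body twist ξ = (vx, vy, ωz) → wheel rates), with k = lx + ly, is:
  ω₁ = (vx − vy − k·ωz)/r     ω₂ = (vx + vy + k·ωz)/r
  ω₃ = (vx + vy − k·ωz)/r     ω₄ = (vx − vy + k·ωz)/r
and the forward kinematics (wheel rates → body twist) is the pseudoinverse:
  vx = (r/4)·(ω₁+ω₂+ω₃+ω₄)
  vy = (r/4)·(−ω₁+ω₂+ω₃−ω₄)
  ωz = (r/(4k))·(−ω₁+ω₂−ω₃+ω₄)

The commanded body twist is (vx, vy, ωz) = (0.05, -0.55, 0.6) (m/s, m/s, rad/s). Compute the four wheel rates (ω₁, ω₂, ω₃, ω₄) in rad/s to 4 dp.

(4.6800, -3.6800, -6.3200, 7.3200)

k = lx + ly = 0.12 + 0.1 = 0.2200;  k·ωz = 0.2200·0.6 = 0.1320
ω₁ (FL) = (vx − vy − k·ωz)/r = 0.4680/0.1 = 4.6800
ω₂ (FR) = (vx + vy + k·ωz)/r = -0.3680/0.1 = -3.6800
ω₃ (RL) = (vx + vy − k·ωz)/r = -0.6320/0.1 = -6.3200
ω₄ (RR) = (vx − vy + k·ωz)/r = 0.7320/0.1 = 7.3200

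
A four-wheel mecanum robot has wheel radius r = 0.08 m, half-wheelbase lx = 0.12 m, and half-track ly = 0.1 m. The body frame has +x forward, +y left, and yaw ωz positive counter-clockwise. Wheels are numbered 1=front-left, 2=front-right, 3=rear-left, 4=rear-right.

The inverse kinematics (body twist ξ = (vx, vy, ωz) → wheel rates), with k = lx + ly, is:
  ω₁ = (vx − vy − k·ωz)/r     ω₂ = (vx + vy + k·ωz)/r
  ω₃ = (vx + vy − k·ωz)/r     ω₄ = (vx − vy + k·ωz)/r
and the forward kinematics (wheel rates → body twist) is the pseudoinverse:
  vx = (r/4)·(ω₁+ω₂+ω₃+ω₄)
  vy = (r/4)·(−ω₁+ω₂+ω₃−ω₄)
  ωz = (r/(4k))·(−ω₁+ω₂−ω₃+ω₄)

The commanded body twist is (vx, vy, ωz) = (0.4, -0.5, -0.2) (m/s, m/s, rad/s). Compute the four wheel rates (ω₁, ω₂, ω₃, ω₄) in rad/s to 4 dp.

(11.8000, -1.8000, -0.7000, 10.7000)

k = lx + ly = 0.12 + 0.1 = 0.2200;  k·ωz = 0.2200·-0.2 = -0.0440
ω₁ (FL) = (vx − vy − k·ωz)/r = 0.9440/0.08 = 11.8000
ω₂ (FR) = (vx + vy + k·ωz)/r = -0.1440/0.08 = -1.8000
ω₃ (RL) = (vx + vy − k·ωz)/r = -0.0560/0.08 = -0.7000
ω₄ (RR) = (vx − vy + k·ωz)/r = 0.8560/0.08 = 10.7000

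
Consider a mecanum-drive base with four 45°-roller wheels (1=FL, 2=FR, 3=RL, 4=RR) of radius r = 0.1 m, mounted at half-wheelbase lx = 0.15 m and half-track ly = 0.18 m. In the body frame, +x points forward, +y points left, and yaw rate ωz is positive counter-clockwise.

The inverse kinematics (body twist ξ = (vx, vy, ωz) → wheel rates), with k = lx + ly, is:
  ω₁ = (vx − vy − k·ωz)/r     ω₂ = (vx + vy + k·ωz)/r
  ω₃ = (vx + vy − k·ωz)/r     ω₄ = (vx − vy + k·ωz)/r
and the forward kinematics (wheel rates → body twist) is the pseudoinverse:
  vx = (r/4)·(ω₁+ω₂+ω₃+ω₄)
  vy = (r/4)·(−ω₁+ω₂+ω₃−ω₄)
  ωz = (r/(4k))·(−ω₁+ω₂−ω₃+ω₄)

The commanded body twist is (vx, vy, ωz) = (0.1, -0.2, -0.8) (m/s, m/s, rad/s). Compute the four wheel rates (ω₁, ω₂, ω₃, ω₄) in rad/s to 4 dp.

k = lx + ly = 0.15 + 0.18 = 0.3300;  k·ωz = 0.3300·-0.8 = -0.2640
ω₁ (FL) = (vx − vy − k·ωz)/r = 0.5640/0.1 = 5.6400
ω₂ (FR) = (vx + vy + k·ωz)/r = -0.3640/0.1 = -3.6400
ω₃ (RL) = (vx + vy − k·ωz)/r = 0.1640/0.1 = 1.6400
ω₄ (RR) = (vx − vy + k·ωz)/r = 0.0360/0.1 = 0.3600

(5.6400, -3.6400, 1.6400, 0.3600)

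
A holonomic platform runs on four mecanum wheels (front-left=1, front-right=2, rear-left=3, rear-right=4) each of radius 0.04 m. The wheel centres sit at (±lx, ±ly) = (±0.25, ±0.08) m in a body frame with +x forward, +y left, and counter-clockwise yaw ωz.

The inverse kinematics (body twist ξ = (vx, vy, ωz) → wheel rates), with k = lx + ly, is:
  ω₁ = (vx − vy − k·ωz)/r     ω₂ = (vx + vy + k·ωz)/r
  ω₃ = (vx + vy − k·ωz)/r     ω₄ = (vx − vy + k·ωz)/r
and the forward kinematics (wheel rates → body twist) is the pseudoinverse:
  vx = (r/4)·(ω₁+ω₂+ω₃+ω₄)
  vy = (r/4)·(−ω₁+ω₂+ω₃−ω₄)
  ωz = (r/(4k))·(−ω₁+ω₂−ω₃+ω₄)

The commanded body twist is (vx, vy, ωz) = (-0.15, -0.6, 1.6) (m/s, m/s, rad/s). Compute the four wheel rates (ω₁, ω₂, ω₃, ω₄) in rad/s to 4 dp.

k = lx + ly = 0.25 + 0.08 = 0.3300;  k·ωz = 0.3300·1.6 = 0.5280
ω₁ (FL) = (vx − vy − k·ωz)/r = -0.0780/0.04 = -1.9500
ω₂ (FR) = (vx + vy + k·ωz)/r = -0.2220/0.04 = -5.5500
ω₃ (RL) = (vx + vy − k·ωz)/r = -1.2780/0.04 = -31.9500
ω₄ (RR) = (vx − vy + k·ωz)/r = 0.9780/0.04 = 24.4500

(-1.9500, -5.5500, -31.9500, 24.4500)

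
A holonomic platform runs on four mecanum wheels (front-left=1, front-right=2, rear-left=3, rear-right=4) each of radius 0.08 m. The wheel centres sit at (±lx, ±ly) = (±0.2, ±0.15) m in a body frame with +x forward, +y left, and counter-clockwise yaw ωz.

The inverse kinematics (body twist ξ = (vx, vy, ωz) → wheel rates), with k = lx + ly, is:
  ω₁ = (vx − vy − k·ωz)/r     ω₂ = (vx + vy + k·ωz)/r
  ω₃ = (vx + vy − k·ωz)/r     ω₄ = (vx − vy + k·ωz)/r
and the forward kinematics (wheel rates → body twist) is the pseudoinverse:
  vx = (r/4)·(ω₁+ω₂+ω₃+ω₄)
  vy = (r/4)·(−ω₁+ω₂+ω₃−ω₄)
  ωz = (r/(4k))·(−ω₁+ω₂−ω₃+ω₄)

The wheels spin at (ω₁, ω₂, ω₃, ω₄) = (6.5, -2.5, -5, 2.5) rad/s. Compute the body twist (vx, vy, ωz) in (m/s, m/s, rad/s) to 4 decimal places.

k = lx + ly = 0.2 + 0.15 = 0.3500
ω₁+ω₂+ω₃+ω₄ = 1.5000  →  vx = (0.08/4)·1.5000 = 0.0300
−ω₁+ω₂+ω₃−ω₄ = -16.5000  →  vy = (0.08/4)·-16.5000 = -0.3300
−ω₁+ω₂−ω₃+ω₄ = -1.5000  →  ωz = (0.08/1.4000)·-1.5000 = -0.0857

(0.0300, -0.3300, -0.0857)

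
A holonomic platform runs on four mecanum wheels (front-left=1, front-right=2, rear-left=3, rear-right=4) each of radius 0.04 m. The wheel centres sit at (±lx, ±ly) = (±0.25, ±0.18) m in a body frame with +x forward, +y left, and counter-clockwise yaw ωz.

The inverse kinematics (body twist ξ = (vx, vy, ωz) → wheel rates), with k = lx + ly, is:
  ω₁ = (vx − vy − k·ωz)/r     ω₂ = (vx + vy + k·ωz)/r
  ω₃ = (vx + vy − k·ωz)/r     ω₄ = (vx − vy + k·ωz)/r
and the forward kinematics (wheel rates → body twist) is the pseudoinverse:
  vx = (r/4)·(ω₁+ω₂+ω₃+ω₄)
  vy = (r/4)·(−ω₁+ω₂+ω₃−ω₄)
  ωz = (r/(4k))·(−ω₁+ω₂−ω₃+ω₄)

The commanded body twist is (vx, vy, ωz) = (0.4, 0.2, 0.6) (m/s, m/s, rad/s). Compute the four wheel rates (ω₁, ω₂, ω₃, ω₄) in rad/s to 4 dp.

(-1.4500, 21.4500, 8.5500, 11.4500)

k = lx + ly = 0.25 + 0.18 = 0.4300;  k·ωz = 0.4300·0.6 = 0.2580
ω₁ (FL) = (vx − vy − k·ωz)/r = -0.0580/0.04 = -1.4500
ω₂ (FR) = (vx + vy + k·ωz)/r = 0.8580/0.04 = 21.4500
ω₃ (RL) = (vx + vy − k·ωz)/r = 0.3420/0.04 = 8.5500
ω₄ (RR) = (vx − vy + k·ωz)/r = 0.4580/0.04 = 11.4500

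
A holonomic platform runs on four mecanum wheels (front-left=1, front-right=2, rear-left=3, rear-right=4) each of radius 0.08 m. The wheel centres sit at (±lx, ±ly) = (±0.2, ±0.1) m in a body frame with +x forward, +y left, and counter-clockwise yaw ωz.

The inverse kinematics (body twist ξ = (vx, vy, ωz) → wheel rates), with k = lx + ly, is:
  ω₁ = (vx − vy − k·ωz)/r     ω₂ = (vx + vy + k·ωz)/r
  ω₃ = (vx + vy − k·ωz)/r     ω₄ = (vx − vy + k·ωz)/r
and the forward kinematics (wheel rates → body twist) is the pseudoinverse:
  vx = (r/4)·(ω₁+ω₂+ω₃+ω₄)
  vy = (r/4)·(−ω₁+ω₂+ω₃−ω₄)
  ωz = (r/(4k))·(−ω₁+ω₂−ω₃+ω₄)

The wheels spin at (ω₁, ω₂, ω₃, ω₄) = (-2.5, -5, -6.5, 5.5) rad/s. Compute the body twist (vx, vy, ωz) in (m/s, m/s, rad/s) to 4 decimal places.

k = lx + ly = 0.2 + 0.1 = 0.3000
ω₁+ω₂+ω₃+ω₄ = -8.5000  →  vx = (0.08/4)·-8.5000 = -0.1700
−ω₁+ω₂+ω₃−ω₄ = -14.5000  →  vy = (0.08/4)·-14.5000 = -0.2900
−ω₁+ω₂−ω₃+ω₄ = 9.5000  →  ωz = (0.08/1.2000)·9.5000 = 0.6333

(-0.1700, -0.2900, 0.6333)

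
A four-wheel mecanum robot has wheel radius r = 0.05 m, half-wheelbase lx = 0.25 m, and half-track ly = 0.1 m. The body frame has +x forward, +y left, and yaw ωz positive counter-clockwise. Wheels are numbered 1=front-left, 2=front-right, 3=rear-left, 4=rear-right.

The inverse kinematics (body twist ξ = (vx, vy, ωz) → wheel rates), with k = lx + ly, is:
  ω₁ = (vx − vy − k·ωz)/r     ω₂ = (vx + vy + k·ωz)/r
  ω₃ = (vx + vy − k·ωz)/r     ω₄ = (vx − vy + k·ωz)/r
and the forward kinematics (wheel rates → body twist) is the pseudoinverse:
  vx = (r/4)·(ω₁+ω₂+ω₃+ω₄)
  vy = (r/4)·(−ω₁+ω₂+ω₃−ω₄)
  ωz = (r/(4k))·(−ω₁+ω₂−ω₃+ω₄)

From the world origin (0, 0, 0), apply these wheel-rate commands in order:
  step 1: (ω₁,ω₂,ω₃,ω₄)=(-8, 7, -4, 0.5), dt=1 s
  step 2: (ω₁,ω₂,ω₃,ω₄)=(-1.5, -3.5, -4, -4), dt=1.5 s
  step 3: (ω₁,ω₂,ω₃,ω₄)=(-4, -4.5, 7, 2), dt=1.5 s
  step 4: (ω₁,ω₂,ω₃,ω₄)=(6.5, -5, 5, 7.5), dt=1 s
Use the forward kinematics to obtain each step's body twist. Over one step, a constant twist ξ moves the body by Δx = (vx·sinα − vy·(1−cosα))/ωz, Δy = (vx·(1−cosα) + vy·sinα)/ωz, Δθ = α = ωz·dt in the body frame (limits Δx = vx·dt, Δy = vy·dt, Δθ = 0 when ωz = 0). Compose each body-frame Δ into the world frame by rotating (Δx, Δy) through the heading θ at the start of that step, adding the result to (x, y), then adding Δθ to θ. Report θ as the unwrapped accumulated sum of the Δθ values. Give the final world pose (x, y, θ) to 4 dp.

step 1: ξ=(vx,vy,ωz)=(-0.0563, 0.1313, 0.6964), dt=1.0 → body Δ=(-0.0957, 0.1021, 0.6964) → world pose (-0.0957, 0.1021, 0.6964)
step 2: ξ=(vx,vy,ωz)=(-0.1625, -0.0250, -0.0714), dt=1.5 → body Δ=(-0.2453, -0.0244, -0.1071) → world pose (-0.2682, -0.0740, 0.5893)
step 3: ξ=(vx,vy,ωz)=(0.0063, 0.0563, -0.1964), dt=1.5 → body Δ=(0.0216, 0.0818, -0.2946) → world pose (-0.2957, 0.0060, 0.2946)
step 4: ξ=(vx,vy,ωz)=(0.1750, -0.1750, -0.3214), dt=1.0 → body Δ=(0.1441, -0.1999, -0.3214) → world pose (-0.0998, -0.1434, -0.0268)

(-0.0998, -0.1434, -0.0268)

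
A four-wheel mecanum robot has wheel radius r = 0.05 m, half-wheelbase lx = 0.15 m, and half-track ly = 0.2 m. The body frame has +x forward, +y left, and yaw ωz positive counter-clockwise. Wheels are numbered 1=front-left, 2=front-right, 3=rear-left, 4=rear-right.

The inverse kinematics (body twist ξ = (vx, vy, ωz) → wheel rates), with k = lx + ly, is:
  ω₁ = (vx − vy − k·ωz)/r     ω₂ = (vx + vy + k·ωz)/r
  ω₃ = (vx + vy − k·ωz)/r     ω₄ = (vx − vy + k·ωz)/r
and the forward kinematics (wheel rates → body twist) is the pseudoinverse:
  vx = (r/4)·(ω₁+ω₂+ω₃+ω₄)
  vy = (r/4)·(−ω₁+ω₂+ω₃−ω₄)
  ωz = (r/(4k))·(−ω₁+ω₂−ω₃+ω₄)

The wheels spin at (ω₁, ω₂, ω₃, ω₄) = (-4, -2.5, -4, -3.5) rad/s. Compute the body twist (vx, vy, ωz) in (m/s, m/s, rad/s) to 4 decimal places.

(-0.1750, 0.0125, 0.0714)

k = lx + ly = 0.15 + 0.2 = 0.3500
ω₁+ω₂+ω₃+ω₄ = -14.0000  →  vx = (0.05/4)·-14.0000 = -0.1750
−ω₁+ω₂+ω₃−ω₄ = 1.0000  →  vy = (0.05/4)·1.0000 = 0.0125
−ω₁+ω₂−ω₃+ω₄ = 2.0000  →  ωz = (0.05/1.4000)·2.0000 = 0.0714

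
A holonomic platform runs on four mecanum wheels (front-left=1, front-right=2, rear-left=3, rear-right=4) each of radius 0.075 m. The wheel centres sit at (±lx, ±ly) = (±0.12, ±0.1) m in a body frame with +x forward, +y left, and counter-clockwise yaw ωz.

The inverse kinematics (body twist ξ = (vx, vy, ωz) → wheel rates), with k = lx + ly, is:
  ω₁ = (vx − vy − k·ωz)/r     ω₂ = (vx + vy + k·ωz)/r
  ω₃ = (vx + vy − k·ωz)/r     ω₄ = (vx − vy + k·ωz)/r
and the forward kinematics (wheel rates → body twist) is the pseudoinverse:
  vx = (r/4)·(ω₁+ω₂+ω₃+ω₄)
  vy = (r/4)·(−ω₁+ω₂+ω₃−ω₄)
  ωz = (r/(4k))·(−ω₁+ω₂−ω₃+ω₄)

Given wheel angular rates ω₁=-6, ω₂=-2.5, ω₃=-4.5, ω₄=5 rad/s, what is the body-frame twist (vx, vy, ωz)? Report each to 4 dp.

(-0.1500, -0.1125, 1.1080)

k = lx + ly = 0.12 + 0.1 = 0.2200
ω₁+ω₂+ω₃+ω₄ = -8.0000  →  vx = (0.075/4)·-8.0000 = -0.1500
−ω₁+ω₂+ω₃−ω₄ = -6.0000  →  vy = (0.075/4)·-6.0000 = -0.1125
−ω₁+ω₂−ω₃+ω₄ = 13.0000  →  ωz = (0.075/0.8800)·13.0000 = 1.1080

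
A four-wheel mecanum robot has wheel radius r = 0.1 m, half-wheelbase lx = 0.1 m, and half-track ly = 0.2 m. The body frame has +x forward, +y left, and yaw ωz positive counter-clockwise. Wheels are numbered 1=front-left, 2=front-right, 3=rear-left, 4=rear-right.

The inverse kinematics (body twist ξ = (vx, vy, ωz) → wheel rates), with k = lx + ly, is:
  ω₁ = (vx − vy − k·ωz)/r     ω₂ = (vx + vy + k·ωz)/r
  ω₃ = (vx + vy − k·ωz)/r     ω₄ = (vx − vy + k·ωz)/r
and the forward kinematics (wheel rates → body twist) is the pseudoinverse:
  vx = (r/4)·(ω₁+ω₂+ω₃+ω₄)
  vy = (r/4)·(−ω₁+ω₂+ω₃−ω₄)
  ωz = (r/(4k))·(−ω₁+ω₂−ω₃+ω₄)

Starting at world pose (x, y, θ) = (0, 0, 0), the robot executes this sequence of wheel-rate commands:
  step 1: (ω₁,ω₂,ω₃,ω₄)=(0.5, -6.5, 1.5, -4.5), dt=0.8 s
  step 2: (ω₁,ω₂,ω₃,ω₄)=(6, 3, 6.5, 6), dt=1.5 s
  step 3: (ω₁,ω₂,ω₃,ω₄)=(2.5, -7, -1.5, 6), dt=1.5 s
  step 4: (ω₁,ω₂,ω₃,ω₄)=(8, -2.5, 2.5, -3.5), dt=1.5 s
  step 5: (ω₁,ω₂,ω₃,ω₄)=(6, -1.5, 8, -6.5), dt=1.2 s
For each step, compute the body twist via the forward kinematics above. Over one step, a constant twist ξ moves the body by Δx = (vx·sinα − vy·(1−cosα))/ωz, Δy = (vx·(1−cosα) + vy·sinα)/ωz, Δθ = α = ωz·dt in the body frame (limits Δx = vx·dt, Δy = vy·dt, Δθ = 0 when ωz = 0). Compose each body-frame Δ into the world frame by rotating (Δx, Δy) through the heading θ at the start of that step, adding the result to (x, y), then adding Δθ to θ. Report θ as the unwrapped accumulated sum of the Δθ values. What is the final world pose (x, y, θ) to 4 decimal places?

(-0.8679, -0.5933, -5.8167)

step 1: ξ=(vx,vy,ωz)=(-0.2250, -0.0250, -1.0833), dt=0.8 → body Δ=(-0.1664, 0.0556, -0.8667) → world pose (-0.1664, 0.0556, -0.8667)
step 2: ξ=(vx,vy,ωz)=(0.5375, -0.0625, -0.2917), dt=1.5 → body Δ=(0.7606, -0.2644, -0.4375) → world pose (0.1245, -0.6952, -1.3042)
step 3: ξ=(vx,vy,ωz)=(0.0000, -0.4250, -0.1667), dt=1.5 → body Δ=(-0.0793, -0.6309, -0.2500) → world pose (-0.5050, -0.7849, -1.5542)
step 4: ξ=(vx,vy,ωz)=(0.1125, -0.1125, -1.3750), dt=1.5 → body Δ=(-0.0483, -0.1926, -2.0625) → world pose (-0.6984, -0.7398, -3.6167)
step 5: ξ=(vx,vy,ωz)=(0.1500, 0.1750, -1.8333), dt=1.2 → body Δ=(0.2178, -0.0528, -2.2000) → world pose (-0.8679, -0.5933, -5.8167)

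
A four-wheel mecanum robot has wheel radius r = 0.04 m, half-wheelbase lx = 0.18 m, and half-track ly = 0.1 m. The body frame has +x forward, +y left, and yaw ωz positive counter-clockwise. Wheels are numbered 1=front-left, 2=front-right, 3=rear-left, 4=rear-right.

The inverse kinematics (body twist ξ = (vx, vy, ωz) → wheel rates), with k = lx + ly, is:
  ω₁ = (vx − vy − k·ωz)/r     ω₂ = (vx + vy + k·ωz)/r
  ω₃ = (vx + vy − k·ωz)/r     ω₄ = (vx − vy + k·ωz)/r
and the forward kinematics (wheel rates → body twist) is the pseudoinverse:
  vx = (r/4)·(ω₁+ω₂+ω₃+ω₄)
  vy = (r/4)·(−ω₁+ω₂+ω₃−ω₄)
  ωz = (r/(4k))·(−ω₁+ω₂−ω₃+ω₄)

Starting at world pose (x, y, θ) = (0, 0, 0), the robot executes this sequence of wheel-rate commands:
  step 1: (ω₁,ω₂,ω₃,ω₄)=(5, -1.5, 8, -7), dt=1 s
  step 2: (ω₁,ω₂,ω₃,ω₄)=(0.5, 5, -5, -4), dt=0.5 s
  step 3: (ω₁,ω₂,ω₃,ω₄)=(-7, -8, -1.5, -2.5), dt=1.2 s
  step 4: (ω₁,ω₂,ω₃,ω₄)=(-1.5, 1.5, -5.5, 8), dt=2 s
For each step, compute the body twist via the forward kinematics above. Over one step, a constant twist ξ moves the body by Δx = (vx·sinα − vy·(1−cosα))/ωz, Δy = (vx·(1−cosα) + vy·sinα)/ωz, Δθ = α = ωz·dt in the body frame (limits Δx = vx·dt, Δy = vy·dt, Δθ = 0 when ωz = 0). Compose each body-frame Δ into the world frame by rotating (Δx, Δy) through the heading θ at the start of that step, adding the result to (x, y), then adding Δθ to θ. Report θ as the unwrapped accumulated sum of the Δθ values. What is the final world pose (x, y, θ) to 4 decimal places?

(-0.0886, 0.0310, 0.4232)

step 1: ξ=(vx,vy,ωz)=(0.0450, 0.0850, -0.7679), dt=1.0 → body Δ=(0.0718, 0.0604, -0.7679) → world pose (0.0718, 0.0604, -0.7679)
step 2: ξ=(vx,vy,ωz)=(-0.0350, 0.0350, 0.1964), dt=0.5 → body Δ=(-0.0183, 0.0166, 0.0982) → world pose (0.0701, 0.0851, -0.6696)
step 3: ξ=(vx,vy,ωz)=(-0.1900, 0.0000, -0.0714), dt=1.2 → body Δ=(-0.2277, 0.0098, -0.0857) → world pose (-0.1024, 0.2341, -0.7554)
step 4: ξ=(vx,vy,ωz)=(0.0250, -0.1050, 0.5893), dt=2.0 → body Δ=(0.1493, -0.1384, 1.1786) → world pose (-0.0886, 0.0310, 0.4232)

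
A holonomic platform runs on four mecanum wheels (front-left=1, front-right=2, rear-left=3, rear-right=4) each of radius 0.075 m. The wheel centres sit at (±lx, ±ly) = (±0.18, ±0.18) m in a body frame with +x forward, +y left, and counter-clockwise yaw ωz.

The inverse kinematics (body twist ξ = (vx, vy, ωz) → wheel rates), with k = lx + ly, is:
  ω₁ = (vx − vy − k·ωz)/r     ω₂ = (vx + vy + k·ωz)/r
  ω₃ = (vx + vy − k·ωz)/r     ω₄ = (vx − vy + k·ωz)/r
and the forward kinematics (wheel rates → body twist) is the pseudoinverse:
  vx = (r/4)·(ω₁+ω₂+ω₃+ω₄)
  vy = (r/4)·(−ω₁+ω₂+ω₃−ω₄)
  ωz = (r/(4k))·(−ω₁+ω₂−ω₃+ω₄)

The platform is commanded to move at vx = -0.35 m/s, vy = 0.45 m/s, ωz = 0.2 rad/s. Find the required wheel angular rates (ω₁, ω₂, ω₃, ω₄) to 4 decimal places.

k = lx + ly = 0.18 + 0.18 = 0.3600;  k·ωz = 0.3600·0.2 = 0.0720
ω₁ (FL) = (vx − vy − k·ωz)/r = -0.8720/0.075 = -11.6267
ω₂ (FR) = (vx + vy + k·ωz)/r = 0.1720/0.075 = 2.2933
ω₃ (RL) = (vx + vy − k·ωz)/r = 0.0280/0.075 = 0.3733
ω₄ (RR) = (vx − vy + k·ωz)/r = -0.7280/0.075 = -9.7067

(-11.6267, 2.2933, 0.3733, -9.7067)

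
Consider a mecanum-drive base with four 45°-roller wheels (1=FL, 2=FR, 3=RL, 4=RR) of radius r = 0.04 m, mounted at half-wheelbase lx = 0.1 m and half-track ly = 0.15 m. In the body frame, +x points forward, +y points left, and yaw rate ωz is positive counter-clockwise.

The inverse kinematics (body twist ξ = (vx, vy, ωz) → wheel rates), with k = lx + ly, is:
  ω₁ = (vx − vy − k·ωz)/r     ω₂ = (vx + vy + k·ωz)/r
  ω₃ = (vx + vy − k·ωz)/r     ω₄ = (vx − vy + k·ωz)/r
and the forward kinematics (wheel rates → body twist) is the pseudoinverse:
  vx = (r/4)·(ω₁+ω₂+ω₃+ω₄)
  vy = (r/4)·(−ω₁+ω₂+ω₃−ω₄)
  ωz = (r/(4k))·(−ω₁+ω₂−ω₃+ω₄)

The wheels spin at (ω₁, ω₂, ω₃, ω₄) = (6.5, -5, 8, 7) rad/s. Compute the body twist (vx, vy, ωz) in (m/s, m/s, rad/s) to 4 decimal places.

(0.1650, -0.1050, -0.5000)

k = lx + ly = 0.1 + 0.15 = 0.2500
ω₁+ω₂+ω₃+ω₄ = 16.5000  →  vx = (0.04/4)·16.5000 = 0.1650
−ω₁+ω₂+ω₃−ω₄ = -10.5000  →  vy = (0.04/4)·-10.5000 = -0.1050
−ω₁+ω₂−ω₃+ω₄ = -12.5000  →  ωz = (0.04/1.0000)·-12.5000 = -0.5000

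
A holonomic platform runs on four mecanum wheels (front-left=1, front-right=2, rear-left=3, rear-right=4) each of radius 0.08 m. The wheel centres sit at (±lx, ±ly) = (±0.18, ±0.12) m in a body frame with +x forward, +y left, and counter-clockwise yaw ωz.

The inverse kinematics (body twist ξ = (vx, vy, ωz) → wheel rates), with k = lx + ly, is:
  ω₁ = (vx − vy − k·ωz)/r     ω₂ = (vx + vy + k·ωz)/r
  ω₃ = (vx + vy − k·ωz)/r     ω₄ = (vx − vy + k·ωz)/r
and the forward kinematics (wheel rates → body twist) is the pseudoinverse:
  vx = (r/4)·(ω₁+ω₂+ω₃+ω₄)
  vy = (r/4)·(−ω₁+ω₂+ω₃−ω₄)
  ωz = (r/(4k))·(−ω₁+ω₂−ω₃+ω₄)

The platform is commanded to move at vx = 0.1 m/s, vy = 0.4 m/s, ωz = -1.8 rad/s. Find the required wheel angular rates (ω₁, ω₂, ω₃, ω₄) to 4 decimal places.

(3.0000, -0.5000, 13.0000, -10.5000)

k = lx + ly = 0.18 + 0.12 = 0.3000;  k·ωz = 0.3000·-1.8 = -0.5400
ω₁ (FL) = (vx − vy − k·ωz)/r = 0.2400/0.08 = 3.0000
ω₂ (FR) = (vx + vy + k·ωz)/r = -0.0400/0.08 = -0.5000
ω₃ (RL) = (vx + vy − k·ωz)/r = 1.0400/0.08 = 13.0000
ω₄ (RR) = (vx − vy + k·ωz)/r = -0.8400/0.08 = -10.5000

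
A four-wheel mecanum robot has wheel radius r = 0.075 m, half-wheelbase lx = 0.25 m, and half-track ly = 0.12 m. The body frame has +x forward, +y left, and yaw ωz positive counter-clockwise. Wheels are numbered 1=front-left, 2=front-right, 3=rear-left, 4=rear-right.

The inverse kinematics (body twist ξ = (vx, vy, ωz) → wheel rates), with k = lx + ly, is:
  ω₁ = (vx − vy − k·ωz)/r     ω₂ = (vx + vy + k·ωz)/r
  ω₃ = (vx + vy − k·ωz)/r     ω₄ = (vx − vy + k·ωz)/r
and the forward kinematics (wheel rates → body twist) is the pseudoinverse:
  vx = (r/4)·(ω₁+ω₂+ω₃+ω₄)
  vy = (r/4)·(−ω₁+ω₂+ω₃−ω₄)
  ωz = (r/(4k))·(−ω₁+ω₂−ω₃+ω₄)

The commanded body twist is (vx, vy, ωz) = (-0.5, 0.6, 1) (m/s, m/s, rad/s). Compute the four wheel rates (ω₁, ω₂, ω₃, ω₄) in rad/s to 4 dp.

k = lx + ly = 0.25 + 0.12 = 0.3700;  k·ωz = 0.3700·1 = 0.3700
ω₁ (FL) = (vx − vy − k·ωz)/r = -1.4700/0.075 = -19.6000
ω₂ (FR) = (vx + vy + k·ωz)/r = 0.4700/0.075 = 6.2667
ω₃ (RL) = (vx + vy − k·ωz)/r = -0.2700/0.075 = -3.6000
ω₄ (RR) = (vx − vy + k·ωz)/r = -0.7300/0.075 = -9.7333

(-19.6000, 6.2667, -3.6000, -9.7333)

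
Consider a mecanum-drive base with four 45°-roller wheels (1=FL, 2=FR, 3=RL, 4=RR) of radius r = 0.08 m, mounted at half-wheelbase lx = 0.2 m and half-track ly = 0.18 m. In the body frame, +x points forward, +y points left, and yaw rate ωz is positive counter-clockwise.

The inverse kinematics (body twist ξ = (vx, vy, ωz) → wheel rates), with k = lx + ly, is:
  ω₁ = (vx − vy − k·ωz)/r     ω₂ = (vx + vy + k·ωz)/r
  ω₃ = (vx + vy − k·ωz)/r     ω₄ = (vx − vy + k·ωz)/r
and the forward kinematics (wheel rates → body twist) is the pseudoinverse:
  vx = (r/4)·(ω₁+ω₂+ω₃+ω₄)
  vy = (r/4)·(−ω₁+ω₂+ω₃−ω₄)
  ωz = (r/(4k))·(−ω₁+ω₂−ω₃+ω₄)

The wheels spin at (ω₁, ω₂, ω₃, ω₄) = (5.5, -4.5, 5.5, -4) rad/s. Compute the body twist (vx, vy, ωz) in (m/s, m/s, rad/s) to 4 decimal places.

(0.0500, -0.0100, -1.0263)

k = lx + ly = 0.2 + 0.18 = 0.3800
ω₁+ω₂+ω₃+ω₄ = 2.5000  →  vx = (0.08/4)·2.5000 = 0.0500
−ω₁+ω₂+ω₃−ω₄ = -0.5000  →  vy = (0.08/4)·-0.5000 = -0.0100
−ω₁+ω₂−ω₃+ω₄ = -19.5000  →  ωz = (0.08/1.5200)·-19.5000 = -1.0263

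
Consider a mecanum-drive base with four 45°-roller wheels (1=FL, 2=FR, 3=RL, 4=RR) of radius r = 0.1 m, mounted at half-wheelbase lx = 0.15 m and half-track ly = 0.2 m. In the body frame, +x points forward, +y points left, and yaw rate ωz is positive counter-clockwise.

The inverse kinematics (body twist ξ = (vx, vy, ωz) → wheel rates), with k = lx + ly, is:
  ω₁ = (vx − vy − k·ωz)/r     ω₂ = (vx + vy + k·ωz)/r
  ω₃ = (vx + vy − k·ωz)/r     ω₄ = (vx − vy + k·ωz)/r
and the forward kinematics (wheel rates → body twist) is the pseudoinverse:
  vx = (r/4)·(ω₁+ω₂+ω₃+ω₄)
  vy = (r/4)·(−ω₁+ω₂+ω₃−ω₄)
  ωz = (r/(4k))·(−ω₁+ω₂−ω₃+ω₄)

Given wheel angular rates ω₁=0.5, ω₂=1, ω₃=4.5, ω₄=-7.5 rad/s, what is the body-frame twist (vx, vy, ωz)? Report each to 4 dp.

k = lx + ly = 0.15 + 0.2 = 0.3500
ω₁+ω₂+ω₃+ω₄ = -1.5000  →  vx = (0.1/4)·-1.5000 = -0.0375
−ω₁+ω₂+ω₃−ω₄ = 12.5000  →  vy = (0.1/4)·12.5000 = 0.3125
−ω₁+ω₂−ω₃+ω₄ = -11.5000  →  ωz = (0.1/1.4000)·-11.5000 = -0.8214

(-0.0375, 0.3125, -0.8214)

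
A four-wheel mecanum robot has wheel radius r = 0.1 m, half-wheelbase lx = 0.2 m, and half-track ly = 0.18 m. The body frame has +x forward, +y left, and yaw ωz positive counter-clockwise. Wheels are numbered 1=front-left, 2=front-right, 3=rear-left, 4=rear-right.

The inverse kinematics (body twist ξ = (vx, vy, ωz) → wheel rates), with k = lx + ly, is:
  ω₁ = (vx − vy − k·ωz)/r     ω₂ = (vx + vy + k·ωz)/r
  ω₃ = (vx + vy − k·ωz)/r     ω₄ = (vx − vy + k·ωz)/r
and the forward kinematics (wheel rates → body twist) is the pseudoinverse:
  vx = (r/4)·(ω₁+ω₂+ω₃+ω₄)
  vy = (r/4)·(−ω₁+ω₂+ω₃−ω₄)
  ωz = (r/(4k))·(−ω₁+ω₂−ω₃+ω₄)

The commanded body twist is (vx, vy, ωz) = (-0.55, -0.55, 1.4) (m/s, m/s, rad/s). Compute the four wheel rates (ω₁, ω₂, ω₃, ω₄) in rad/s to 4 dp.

k = lx + ly = 0.2 + 0.18 = 0.3800;  k·ωz = 0.3800·1.4 = 0.5320
ω₁ (FL) = (vx − vy − k·ωz)/r = -0.5320/0.1 = -5.3200
ω₂ (FR) = (vx + vy + k·ωz)/r = -0.5680/0.1 = -5.6800
ω₃ (RL) = (vx + vy − k·ωz)/r = -1.6320/0.1 = -16.3200
ω₄ (RR) = (vx − vy + k·ωz)/r = 0.5320/0.1 = 5.3200

(-5.3200, -5.6800, -16.3200, 5.3200)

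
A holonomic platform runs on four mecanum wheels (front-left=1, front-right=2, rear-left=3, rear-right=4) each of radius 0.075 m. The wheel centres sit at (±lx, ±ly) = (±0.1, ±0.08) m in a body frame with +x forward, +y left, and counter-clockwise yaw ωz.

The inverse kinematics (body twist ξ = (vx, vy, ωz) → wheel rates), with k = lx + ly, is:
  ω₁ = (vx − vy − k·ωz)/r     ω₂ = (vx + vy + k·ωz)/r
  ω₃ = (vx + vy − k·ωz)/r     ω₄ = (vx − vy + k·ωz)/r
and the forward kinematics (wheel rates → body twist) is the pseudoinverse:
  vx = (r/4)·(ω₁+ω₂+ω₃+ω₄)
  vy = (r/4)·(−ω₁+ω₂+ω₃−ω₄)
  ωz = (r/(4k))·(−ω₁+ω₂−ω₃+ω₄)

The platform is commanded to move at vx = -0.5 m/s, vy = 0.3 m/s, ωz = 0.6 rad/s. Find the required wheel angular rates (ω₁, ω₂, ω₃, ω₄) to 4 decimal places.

k = lx + ly = 0.1 + 0.08 = 0.1800;  k·ωz = 0.1800·0.6 = 0.1080
ω₁ (FL) = (vx − vy − k·ωz)/r = -0.9080/0.075 = -12.1067
ω₂ (FR) = (vx + vy + k·ωz)/r = -0.0920/0.075 = -1.2267
ω₃ (RL) = (vx + vy − k·ωz)/r = -0.3080/0.075 = -4.1067
ω₄ (RR) = (vx − vy + k·ωz)/r = -0.6920/0.075 = -9.2267

(-12.1067, -1.2267, -4.1067, -9.2267)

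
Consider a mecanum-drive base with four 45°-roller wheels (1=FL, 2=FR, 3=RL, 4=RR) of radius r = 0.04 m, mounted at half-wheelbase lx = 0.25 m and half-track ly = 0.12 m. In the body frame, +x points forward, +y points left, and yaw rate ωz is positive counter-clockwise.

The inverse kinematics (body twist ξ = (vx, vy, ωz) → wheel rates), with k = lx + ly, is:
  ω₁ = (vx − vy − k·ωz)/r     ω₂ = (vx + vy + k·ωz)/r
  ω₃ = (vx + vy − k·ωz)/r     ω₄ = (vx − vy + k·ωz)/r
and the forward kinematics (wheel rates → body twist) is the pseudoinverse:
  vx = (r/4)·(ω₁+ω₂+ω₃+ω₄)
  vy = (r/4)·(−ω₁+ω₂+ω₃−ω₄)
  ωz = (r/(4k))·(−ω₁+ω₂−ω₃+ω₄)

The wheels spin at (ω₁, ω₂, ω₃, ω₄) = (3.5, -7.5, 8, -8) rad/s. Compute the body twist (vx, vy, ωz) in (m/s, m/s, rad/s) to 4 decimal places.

(-0.0400, 0.0500, -0.7297)

k = lx + ly = 0.25 + 0.12 = 0.3700
ω₁+ω₂+ω₃+ω₄ = -4.0000  →  vx = (0.04/4)·-4.0000 = -0.0400
−ω₁+ω₂+ω₃−ω₄ = 5.0000  →  vy = (0.04/4)·5.0000 = 0.0500
−ω₁+ω₂−ω₃+ω₄ = -27.0000  →  ωz = (0.04/1.4800)·-27.0000 = -0.7297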